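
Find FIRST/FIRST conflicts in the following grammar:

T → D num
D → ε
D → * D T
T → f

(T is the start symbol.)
No FIRST/FIRST conflicts.

A FIRST/FIRST conflict occurs when two productions N → α and N → β for the same non-terminal have FIRST(α) ∩ FIRST(β) ≠ ∅ (with ε ∈ FIRST of a nullable right-hand side, so two nullable alternatives also conflict).

FIRST sets of the non-terminals at (or reachable through a nullable prefix from) the front of some alternative:
  FIRST(D) = { '*', ε }

Productions for T:
  T → D num: FIRST = { '*', 'num' }
  T → f: FIRST = { 'f' }
Productions for D:
  D → ε: FIRST = { ε }
  D → * D T: FIRST = { '*' }

All alternatives of each non-terminal have pairwise disjoint FIRST sets.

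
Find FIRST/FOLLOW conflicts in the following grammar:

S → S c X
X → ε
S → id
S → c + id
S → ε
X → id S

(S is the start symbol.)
Yes. S → S c X with FOLLOW(S) on { 'c' }; S → c '+' id with FOLLOW(S) on { 'c' }

A FIRST/FOLLOW conflict occurs when a non-terminal N has a nullable alternative N → β (β ⇒* ε) and another alternative N → α with FIRST(α) ∩ FOLLOW(N) ≠ ∅: on such a lookahead the parser cannot decide between expanding α and letting N vanish via β.

Nullable non-terminals: S, X.
FIRST sets used below: FIRST(S) = { 'c', 'id', ε }

S: nullable alternative(s) S → ε; FOLLOW(S) = { $, 'c' }
  S → S c X: FIRST \ {ε} = { 'c', 'id' } — overlaps FOLLOW(S) on { 'c' }: CONFLICT
  S → id: FIRST \ {ε} = { 'id' } — disjoint from FOLLOW(S)
  S → c + id: FIRST \ {ε} = { 'c' } — overlaps FOLLOW(S) on { 'c' }: CONFLICT
  S → ε: FIRST \ {ε} = { } — this is the only nullable alternative, skip

X: nullable alternative(s) X → ε; FOLLOW(X) = { $, 'c' }
  X → ε: FIRST \ {ε} = { } — this is the only nullable alternative, skip
  X → id S: FIRST \ {ε} = { 'id' } — disjoint from FOLLOW(X)

So the grammar has 2 FIRST/FOLLOW conflicts (marked CONFLICT above).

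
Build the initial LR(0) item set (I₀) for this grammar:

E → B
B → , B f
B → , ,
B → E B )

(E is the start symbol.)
{ [B → . , ,], [B → . , B f], [B → . E B )], [E → . B], [E' → . E] }

First, augment the grammar with E' → E
I₀ = CLOSURE({ [E' → . E] }):
  [E' → . E] has the dot before E: add [E → . B]
  [E → . B] has the dot before B: add [B → . , B f], [B → . , ,], [B → . E B )]
No further items can be added.

I₀ = { [B → . , ,], [B → . , B f], [B → . E B )], [E → . B], [E' → . E] }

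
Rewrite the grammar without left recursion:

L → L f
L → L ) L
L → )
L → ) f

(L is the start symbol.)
L is directly left-recursive. The standard transformation for
  A → A α₁ | ... | A α_m | β₁ | ... | β_n
is
  A  → β₁ A' | ... | β_n A'
  A' → α₁ A' | ... | α_m A' | ε

L → ) becomes L → ) L'
L → ) f becomes L → ) f L'
L → L f becomes L' → f L'
L → L ) L becomes L' → ) L L'
Add L' → ε

Resulting grammar:
L → ) L'
L → ) f L'
L' → f L'
L' → ) L L'
L' → ε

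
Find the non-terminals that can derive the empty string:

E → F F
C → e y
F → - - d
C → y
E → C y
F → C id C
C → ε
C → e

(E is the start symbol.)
{ 'C' }

ε-productions: C → ε
So C is immediately nullable.
No further non-terminal can be added: every production for the remaining non-terminals contains a terminal or a non-nullable non-terminal.
Nullable = { 'C' }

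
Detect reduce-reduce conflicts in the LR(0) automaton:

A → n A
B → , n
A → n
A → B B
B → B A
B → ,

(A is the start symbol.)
Augment with A' → A and build the canonical LR(0) collection (I0 = CLOSURE({[A' → . A]}), then GOTO on every symbol after a dot until no new states appear). It has 9 states:
  I0: { [A → . B B], [A → . n A], [A → . n], [A' → . A], [B → . , n], [B → . ,], [B → . B A] }  — shift
  I1: { [B → , . n], [B → , .] }  — shift, reduce
  I2: { [A' → A .] }  — accept
  I3: { [A → . B B], [A → . n A], [A → . n], [A → B . B], [B → . , n], [B → . ,], [B → . B A], [B → B . A] }  — shift
  I4: { [A → . B B], [A → . n A], [A → . n], [A → n . A], [A → n .], [B → . , n], [B → . ,], [B → . B A] }  — shift, reduce
  I5: { [A → n A .] }  — reduce
  I6: { [B → B A .] }  — reduce
  I7: { [A → . B B], [A → . n A], [A → . n], [A → B . B], [A → B B .], [B → . , n], [B → . ,], [B → . B A], [B → B . A] }  — shift, reduce
  I8: { [B → , n .] }  — reduce

No state contains more than one complete item.

Answer: No reduce-reduce conflicts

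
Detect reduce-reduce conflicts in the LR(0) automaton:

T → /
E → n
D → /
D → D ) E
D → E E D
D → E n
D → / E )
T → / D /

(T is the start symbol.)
Yes — I8: [D → E n .] vs [E → n .]

A reduce-reduce conflict occurs when an LR(0) state has two complete items [A → α .] and [B → β .] — both call for a reduction, and with no lookahead the parser cannot choose between them.

Augment with T' → T and build the canonical LR(0) collection (I0 = CLOSURE({[T' → . T]}), then GOTO on every symbol after a dot until no new states appear). It has 15 states:
  I0: { [T → . / D /], [T → . /], [T' → . T] }  — shift
  I1: { [D → . / E )], [D → . /], [D → . D ) E], [D → . E E D], [D → . E n], [E → . n], [T → / . D /], [T → / .] }  — shift, reduce
  I2: { [T' → T .] }  — accept
  I3: { [D → / . E )], [D → / .], [E → . n] }  — shift, reduce
  I4: { [D → D . ) E], [T → / D . /] }  — shift
  I5: { [D → E . E D], [D → E . n], [E → . n] }  — shift
  I6: { [E → n .] }  — reduce
  I7: { [D → . / E )], [D → . /], [D → . D ) E], [D → . E E D], [D → . E n], [D → E E . D], [E → . n] }  — shift
  I8: { [D → E n .], [E → n .] }  — 2 reduces
  I9: { [D → D . ) E], [D → E E D .] }  — shift, reduce
  I10: { [D → D ) . E], [E → . n] }  — shift
  I11: { [D → D ) E .] }  — reduce
  I12: { [T → / D / .] }  — reduce
  I13: { [D → / E . )] }  — shift
  I14: { [D → / E ) .] }  — reduce

I8 contains complete items [D → E n .], [E → n .] — reduce-reduce conflict.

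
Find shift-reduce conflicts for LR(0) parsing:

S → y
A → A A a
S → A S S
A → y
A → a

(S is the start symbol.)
Augment with S' → S and build the canonical LR(0) collection (I0 = CLOSURE({[S' → . S]}), then GOTO on every symbol after a dot until no new states appear). It has 9 states:
  I0: { [A → . A A a], [A → . a], [A → . y], [S → . A S S], [S → . y], [S' → . S] }  — shift
  I1: { [A → . A A a], [A → . a], [A → . y], [A → A . A a], [S → . A S S], [S → . y], [S → A . S S] }  — shift
  I2: { [S' → S .] }  — accept
  I3: { [A → a .] }  — reduce
  I4: { [A → y .], [S → y .] }  — 2 reduces
  I5: { [A → . A A a], [A → . a], [A → . y], [A → A . A a], [A → A A . a], [S → . A S S], [S → . y], [S → A . S S] }  — shift
  I6: { [A → . A A a], [A → . a], [A → . y], [S → . A S S], [S → . y], [S → A S . S] }  — shift
  I7: { [S → A S S .] }  — reduce
  I8: { [A → A A a .], [A → a .] }  — 2 reduces

No state contains both a complete item and a shift item.

Answer: No shift-reduce conflicts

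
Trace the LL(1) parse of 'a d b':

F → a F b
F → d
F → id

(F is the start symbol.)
Stack is shown with the top on the left.

Stack    Input    Action
------------------------
F $      a d b $  output F → a F b
a F b $  a d b $  match 'a'
F b $    d b $    output F → d
d b $    d b $    match 'd'
b $      b $      match 'b'
$        $        accept

The string is accepted.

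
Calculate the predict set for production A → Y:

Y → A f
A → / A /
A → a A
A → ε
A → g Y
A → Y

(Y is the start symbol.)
{ '/', 'a', 'f', 'g' }

PREDICT(A → Y) = (FIRST(RHS) \ {ε}) ∪ (FOLLOW(A) if ε ∈ FIRST(RHS), i.e. RHS ⇒* ε)
FIRST(Y) = { '/', 'a', 'f', 'g' }
FIRST(Y) = { '/', 'a', 'f', 'g' }
ε ∉ FIRST(Y), so FOLLOW(A) is not added.
PREDICT(A → Y) = { '/', 'a', 'f', 'g' }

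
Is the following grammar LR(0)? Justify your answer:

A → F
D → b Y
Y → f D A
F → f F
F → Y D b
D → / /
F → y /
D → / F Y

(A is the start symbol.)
Yes, the grammar is LR(0)

A grammar is LR(0) if no state in the canonical LR(0) collection has:
  - both a shift item (dot before a terminal) and a complete item (shift-reduce conflict), or
  - two or more complete items (reduce-reduce conflict; the accept item [A' → A .] counts as a complete item here).

Augment with A' → A and build the canonical LR(0) collection (I0 = CLOSURE({[A' → . A]}), then GOTO on every symbol after a dot until no new states appear). It has 19 states:
  I0: { [A → . F], [A' → . A], [F → . Y D b], [F → . f F], [F → . y /], [Y → . f D A] }  — shift
  I1: { [A' → A .] }  — accept
  I2: { [A → F .] }  — reduce
  I3: { [D → . / /], [D → . / F Y], [D → . b Y], [F → Y . D b] }  — shift
  I4: { [D → . / /], [D → . / F Y], [D → . b Y], [F → . Y D b], [F → . f F], [F → . y /], [F → f . F], [Y → . f D A], [Y → f . D A] }  — shift
  I5: { [F → y . /] }  — shift
  I6: { [F → y / .] }  — reduce
  I7: { [D → / . /], [D → / . F Y], [F → . Y D b], [F → . f F], [F → . y /], [Y → . f D A] }  — shift
  I8: { [A → . F], [F → . Y D b], [F → . f F], [F → . y /], [Y → . f D A], [Y → f D . A] }  — shift
  I9: { [F → f F .] }  — reduce
  I10: { [D → b . Y], [Y → . f D A] }  — shift
  I11: { [D → b Y .] }  — reduce
  I12: { [D → . / /], [D → . / F Y], [D → . b Y], [Y → f . D A] }  — shift
  I13: { [Y → f D A .] }  — reduce
  I14: { [D → / / .] }  — reduce
  I15: { [D → / F . Y], [Y → . f D A] }  — shift
  I16: { [D → / F Y .] }  — reduce
  I17: { [F → Y D . b] }  — shift
  I18: { [F → Y D b .] }  — reduce

Every state is either a pure shift/goto state or contains exactly one complete item and nothing to shift — no conflicts. The grammar is LR(0).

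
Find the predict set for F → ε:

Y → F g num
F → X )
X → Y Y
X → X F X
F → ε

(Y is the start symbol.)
PREDICT(F → ε) = (FIRST(RHS) \ {ε}) ∪ (FOLLOW(F) if ε ∈ FIRST(RHS), i.e. RHS ⇒* ε)
The right-hand side is ε (FIRST(ε) = { ε }), so the predict set is FOLLOW(F) = { 'g' }
PREDICT(F → ε) = { 'g' }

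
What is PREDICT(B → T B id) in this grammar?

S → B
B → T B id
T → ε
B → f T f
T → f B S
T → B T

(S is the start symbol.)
PREDICT(B → T B id) = (FIRST(RHS) \ {ε}) ∪ (FOLLOW(B) if ε ∈ FIRST(RHS), i.e. RHS ⇒* ε)
FIRST(T) = { 'f', ε }
FIRST(B) = { 'f' }
FIRST(T B id) = { 'f' }
ε ∉ FIRST(T B id), so FOLLOW(B) is not added.
PREDICT(B → T B id) = { 'f' }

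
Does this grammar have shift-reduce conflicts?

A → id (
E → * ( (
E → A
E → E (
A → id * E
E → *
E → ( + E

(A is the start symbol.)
A shift-reduce conflict occurs when an LR(0) state has both:
  - a complete (reduce) item [A → α .] (dot at the end), and
  - a shift item [B → β . c γ] (dot before a terminal).

Augment with A' → A and build the canonical LR(0) collection (I0 = CLOSURE({[A' → . A]}), then GOTO on every symbol after a dot until no new states appear). It has 14 states:
  I0: { [A → . id (], [A → . id * E], [A' → . A] }  — shift
  I1: { [A' → A .] }  — accept
  I2: { [A → id . (], [A → id . * E] }  — shift
  I3: { [A → id ( .] }  — reduce
  I4: { [A → . id (], [A → . id * E], [A → id * . E], [E → . ( + E], [E → . * ( (], [E → . *], [E → . A], [E → . E (] }  — shift
  I5: { [E → ( . + E] }  — shift
  I6: { [E → * . ( (], [E → * .] }  — shift, reduce
  I7: { [E → A .] }  — reduce
  I8: { [A → id * E .], [E → E . (] }  — shift, reduce
  I9: { [E → E ( .] }  — reduce
  I10: { [E → * ( . (] }  — shift
  I11: { [E → * ( ( .] }  — reduce
  I12: { [A → . id (], [A → . id * E], [E → ( + . E], [E → . ( + E], [E → . * ( (], [E → . *], [E → . A], [E → . E (] }  — shift
  I13: { [E → ( + E .], [E → E . (] }  — shift, reduce

I6 contains reduce item [E → * .] and shift item [E → * . ( (] — shift-reduce conflict.
I8 contains reduce item [A → id * E .] and shift item [E → E . (] — shift-reduce conflict.
I13 contains reduce item [E → ( + E .] and shift item [E → E . (] — shift-reduce conflict.

Answer: Yes — I6: [E → * .] vs [E → * . ( (]; I8: [A → id * E .] vs [E → E . (]; I13: [E → ( + E .] vs [E → E . (]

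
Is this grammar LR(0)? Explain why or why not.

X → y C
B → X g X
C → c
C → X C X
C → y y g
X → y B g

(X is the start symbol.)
Yes, the grammar is LR(0)

Augment with X' → X and build the canonical LR(0) collection (I0 = CLOSURE({[X' → . X]}), then GOTO on every symbol after a dot until no new states appear). It has 16 states:
  I0: { [X → . y B g], [X → . y C], [X' → . X] }  — shift
  I1: { [X' → X .] }  — accept
  I2: { [B → . X g X], [C → . X C X], [C → . c], [C → . y y g], [X → . y B g], [X → . y C], [X → y . B g], [X → y . C] }  — shift
  I3: { [X → y B . g] }  — shift
  I4: { [X → y C .] }  — reduce
  I5: { [B → X . g X], [C → . X C X], [C → . c], [C → . y y g], [C → X . C X], [X → . y B g], [X → . y C] }  — shift
  I6: { [C → c .] }  — reduce
  I7: { [B → . X g X], [C → . X C X], [C → . c], [C → . y y g], [C → y . y g], [X → . y B g], [X → . y C], [X → y . B g], [X → y . C] }  — shift
  I8: { [B → . X g X], [C → . X C X], [C → . c], [C → . y y g], [C → y . y g], [C → y y . g], [X → . y B g], [X → . y C], [X → y . B g], [X → y . C] }  — shift
  I9: { [C → y y g .] }  — reduce
  I10: { [C → X C . X], [X → . y B g], [X → . y C] }  — shift
  I11: { [C → . X C X], [C → . c], [C → . y y g], [C → X . C X], [X → . y B g], [X → . y C] }  — shift
  I12: { [B → X g . X], [X → . y B g], [X → . y C] }  — shift
  I13: { [B → X g X .] }  — reduce
  I14: { [C → X C X .] }  — reduce
  I15: { [X → y B g .] }  — reduce

Every state is either a pure shift/goto state or contains exactly one complete item and nothing to shift — no conflicts. The grammar is LR(0).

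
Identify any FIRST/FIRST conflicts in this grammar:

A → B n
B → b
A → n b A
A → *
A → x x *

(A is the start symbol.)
A FIRST/FIRST conflict occurs when two productions N → α and N → β for the same non-terminal have FIRST(α) ∩ FIRST(β) ≠ ∅ (with ε ∈ FIRST of a nullable right-hand side, so two nullable alternatives also conflict).

FIRST sets of the non-terminals at (or reachable through a nullable prefix from) the front of some alternative:
  FIRST(B) = { 'b' }

Productions for A:
  A → B n: FIRST = { 'b' }
  A → n b A: FIRST = { 'n' }
  A → *: FIRST = { '*' }
  A → x x *: FIRST = { 'x' }
B has only one production, so no FIRST/FIRST conflict is possible there.

All alternatives of each non-terminal have pairwise disjoint FIRST sets.

Answer: No FIRST/FIRST conflicts.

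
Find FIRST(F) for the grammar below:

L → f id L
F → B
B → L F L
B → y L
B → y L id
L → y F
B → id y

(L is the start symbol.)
To compute FIRST(F), examine every production with F on the left-hand side, reading each right-hand side left to right until a non-nullable symbol is reached.

FIRST sets of the other non-terminals involved (by the same procedure, iterated to a fixed point):
  FIRST(B) = { 'f', 'id', 'y' }

From F → B:
  - B is a non-terminal: add FIRST(B) \ {ε} = { 'f', 'id', 'y' }
    B is not nullable, so stop

Collecting: FIRST(F) = { 'f', 'id', 'y' }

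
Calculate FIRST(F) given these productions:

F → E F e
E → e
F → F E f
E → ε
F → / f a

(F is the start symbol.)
{ '/', 'e' }

FIRST sets of the other non-terminals involved (by the same procedure, iterated to a fixed point):
  FIRST(E) = { 'e', ε }

From F → E F e:
  - E is a non-terminal: add FIRST(E) \ {ε} = { 'e' }
    E is nullable, so continue to the next symbol
  - F is the symbol being defined: contributes nothing new
    F is not nullable, so stop
From F → F E f:
  - F is the symbol being defined: contributes nothing new
    F is not nullable, so stop
From F → / f a:
  - '/' is a terminal: add '/' and stop

Collecting: FIRST(F) = { '/', 'e' }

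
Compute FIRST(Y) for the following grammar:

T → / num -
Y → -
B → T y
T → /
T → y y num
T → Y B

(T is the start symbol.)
To compute FIRST(Y), examine every production with Y on the left-hand side, reading each right-hand side left to right until a non-nullable symbol is reached.

From Y → -:
  - '-' is a terminal: add '-' and stop

Collecting: FIRST(Y) = { '-' }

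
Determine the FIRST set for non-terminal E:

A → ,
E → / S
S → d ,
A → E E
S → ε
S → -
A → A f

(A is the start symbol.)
To compute FIRST(E), examine every production with E on the left-hand side, reading each right-hand side left to right until a non-nullable symbol is reached.

From E → / S:
  - '/' is a terminal: add '/' and stop

Collecting: FIRST(E) = { '/' }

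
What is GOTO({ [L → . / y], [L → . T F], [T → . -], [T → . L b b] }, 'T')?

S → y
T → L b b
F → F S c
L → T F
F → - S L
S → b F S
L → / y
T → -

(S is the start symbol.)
GOTO(I, 'T') = CLOSURE({ [A → αX.β] : [A → α.Xβ] ∈ I, X = 'T' })

Items with dot before 'T', with the dot advanced:
  [L → . T F] → [L → T . F]
Closure of the advanced items:
  [L → T . F] has the dot before F: add [F → . F S c], [F → . - S L]

GOTO = { [F → . - S L], [F → . F S c], [L → T . F] }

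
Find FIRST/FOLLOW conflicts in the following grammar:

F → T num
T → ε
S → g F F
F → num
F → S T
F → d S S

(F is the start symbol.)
A FIRST/FOLLOW conflict occurs when a non-terminal N has a nullable alternative N → β (β ⇒* ε) and another alternative N → α with FIRST(α) ∩ FOLLOW(N) ≠ ∅: on such a lookahead the parser cannot decide between expanding α and letting N vanish via β.

Nullable non-terminals: T.
T has a nullable alternative but only one production, so nothing to check.

F, S have no nullable alternative, so no FIRST/FOLLOW check is needed there.

No FIRST/FOLLOW conflicts found.

Answer: No FIRST/FOLLOW conflicts.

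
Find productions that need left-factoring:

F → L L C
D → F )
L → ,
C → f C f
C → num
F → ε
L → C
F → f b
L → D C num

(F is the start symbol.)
Left-factoring is needed when two productions for the same non-terminal
share a common prefix on the right-hand side.

Productions for F:
  F → L L C
  F → ε
  F → f b
Productions for L:
  L → ,
  L → C
  L → D C num
Productions for C:
  C → f C f
  C → num

No common prefixes found.

Answer: No, left-factoring is not needed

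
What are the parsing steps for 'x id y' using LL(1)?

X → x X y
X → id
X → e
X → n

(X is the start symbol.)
Stack is shown with the top on the left.

Stack    Input     Action
-------------------------
X $      x id y $  output X → x X y
x X y $  x id y $  match 'x'
X y $    id y $    output X → id
id y $   id y $    match 'id'
y $      y $       match 'y'
$        $         accept

The string is accepted.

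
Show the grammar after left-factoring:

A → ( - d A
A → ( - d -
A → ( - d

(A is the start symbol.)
Left-factoring transforms A → αβ₁ | αβ₂ into A → αA' and A' → β₁ | β₂
(α is the longest common prefix among the alternatives). Repeat until
no nonterminal has two alternatives with a common prefix.

Round 1: A has alternatives sharing prefix '( - d'. Introduce A': A → ( - d A'
  Add: A' → A
  Add: A' → -
  Add: A' → ε

No remaining common prefixes — done.

Resulting grammar:
A → ( - d A'
A' → A
A' → -
A' → ε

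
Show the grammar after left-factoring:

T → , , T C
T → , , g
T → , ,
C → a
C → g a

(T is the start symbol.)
T → , , T'
T' → T C
T' → g
T' → ε
C → a
C → g a

Left-factoring transforms A → αβ₁ | αβ₂ into A → αA' and A' → β₁ | β₂
(α is the longest common prefix among the alternatives). Repeat until
no nonterminal has two alternatives with a common prefix.

Round 1: T has alternatives sharing prefix ', ,'. Introduce T': T → , , T'
  Add: T' → T C
  Add: T' → g
  Add: T' → ε

No remaining common prefixes — done.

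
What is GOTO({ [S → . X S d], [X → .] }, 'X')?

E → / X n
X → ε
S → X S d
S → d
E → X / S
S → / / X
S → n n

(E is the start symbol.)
GOTO(I, 'X') = CLOSURE({ [A → αX.β] : [A → α.Xβ] ∈ I, X = 'X' })

Items with dot before 'X', with the dot advanced:
  [S → . X S d] → [S → X . S d]
Closure of the advanced items:
  [S → X . S d] has the dot before S: add [S → . X S d], [S → . d], [S → . / / X], [S → . n n]
  [S → . X S d] has the dot before X: add [X → .]

GOTO = { [S → . / / X], [S → . X S d], [S → . d], [S → . n n], [S → X . S d], [X → .] }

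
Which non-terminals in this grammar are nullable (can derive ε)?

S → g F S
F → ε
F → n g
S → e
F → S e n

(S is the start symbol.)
A non-terminal is nullable if it can derive ε (the empty string): either it has an ε-production, or it has a production whose right-hand side consists entirely of nullable non-terminals.

ε-productions: F → ε
So F is immediately nullable.
No further non-terminal can be added: every production for the remaining non-terminals contains a terminal or a non-nullable non-terminal.
Nullable = { 'F' }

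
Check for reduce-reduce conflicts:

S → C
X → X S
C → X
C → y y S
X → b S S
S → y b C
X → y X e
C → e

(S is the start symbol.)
Yes — I13: [C → e .] vs [X → y X e .]; I14: [S → C .] vs [S → y b C .]

Augment with S' → S and build the canonical LR(0) collection (I0 = CLOSURE({[S' → . S]}), then GOTO on every symbol after a dot until no new states appear). It has 17 states:
  I0: { [C → . X], [C → . e], [C → . y y S], [S → . C], [S → . y b C], [S' → . S], [X → . X S], [X → . b S S], [X → . y X e] }  — shift
  I1: { [S → C .] }  — reduce
  I2: { [S' → S .] }  — accept
  I3: { [C → . X], [C → . e], [C → . y y S], [C → X .], [S → . C], [S → . y b C], [X → . X S], [X → . b S S], [X → . y X e], [X → X . S] }  — shift, reduce
  I4: { [C → . X], [C → . e], [C → . y y S], [S → . C], [S → . y b C], [X → . X S], [X → . b S S], [X → . y X e], [X → b . S S] }  — shift
  I5: { [C → e .] }  — reduce
  I6: { [C → y . y S], [S → y . b C], [X → . X S], [X → . b S S], [X → . y X e], [X → y . X e] }  — shift
  I7: { [C → . X], [C → . e], [C → . y y S], [S → . C], [S → . y b C], [X → . X S], [X → . b S S], [X → . y X e], [X → X . S], [X → y X . e] }  — shift
  I8: { [C → . X], [C → . e], [C → . y y S], [S → . C], [S → . y b C], [S → y b . C], [X → . X S], [X → . b S S], [X → . y X e], [X → b . S S] }  — shift
  I9: { [C → . X], [C → . e], [C → . y y S], [C → y y . S], [S → . C], [S → . y b C], [X → . X S], [X → . b S S], [X → . y X e], [X → y . X e] }  — shift
  I10: { [C → y y S .] }  — reduce
  I11: { [C → . X], [C → . e], [C → . y y S], [C → X .], [S → . C], [S → . y b C], [X → . X S], [X → . b S S], [X → . y X e], [X → X . S], [X → y X . e] }  — shift, reduce
  I12: { [X → X S .] }  — reduce
  I13: { [C → e .], [X → y X e .] }  — 2 reduces
  I14: { [S → C .], [S → y b C .] }  — 2 reduces
  I15: { [C → . X], [C → . e], [C → . y y S], [S → . C], [S → . y b C], [X → . X S], [X → . b S S], [X → . y X e], [X → b S . S] }  — shift
  I16: { [X → b S S .] }  — reduce

I13 contains complete items [C → e .], [X → y X e .] — reduce-reduce conflict.
I14 contains complete items [S → C .], [S → y b C .] — reduce-reduce conflict.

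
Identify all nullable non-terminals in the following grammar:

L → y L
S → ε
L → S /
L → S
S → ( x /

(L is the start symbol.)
{ 'L', 'S' }

ε-productions: S → ε
So S is immediately nullable.
L → S: every symbol on the right is nullable, so L is nullable too.
Every non-terminal is now nullable.
Nullable = { 'L', 'S' }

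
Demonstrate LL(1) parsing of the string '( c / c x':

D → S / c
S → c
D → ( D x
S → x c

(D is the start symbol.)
Stack is shown with the top on the left.

Stack      Input        Action
------------------------------
D $        ( c / c x $  output D → ( D x
( D x $    ( c / c x $  match '('
D x $      c / c x $    output D → S / c
S / c x $  c / c x $    output S → c
c / c x $  c / c x $    match 'c'
/ c x $    / c x $      match '/'
c x $      c x $        match 'c'
x $        x $          match 'x'
$          $            accept

The string is accepted.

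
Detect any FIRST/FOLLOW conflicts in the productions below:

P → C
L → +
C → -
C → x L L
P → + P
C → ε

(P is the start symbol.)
A FIRST/FOLLOW conflict occurs when a non-terminal N has a nullable alternative N → β (β ⇒* ε) and another alternative N → α with FIRST(α) ∩ FOLLOW(N) ≠ ∅: on such a lookahead the parser cannot decide between expanding α and letting N vanish via β.

Nullable non-terminals: C, P.
FIRST sets used below: FIRST(C) = { '-', 'x', ε }

C: nullable alternative(s) C → ε; FOLLOW(C) = { $ }
  C → -: FIRST \ {ε} = { '-' } — disjoint from FOLLOW(C)
  C → x L L: FIRST \ {ε} = { 'x' } — disjoint from FOLLOW(C)
  C → ε: FIRST \ {ε} = { } — this is the only nullable alternative, skip

P: nullable alternative(s) P → C; FOLLOW(P) = { $ }
  P → C: FIRST \ {ε} = { '-', 'x' } — this is the only nullable alternative, skip
  P → + P: FIRST \ {ε} = { '+' } — disjoint from FOLLOW(P)

L has no nullable alternative, so no FIRST/FOLLOW check is needed there.

No FIRST/FOLLOW conflicts found.

Answer: No FIRST/FOLLOW conflicts.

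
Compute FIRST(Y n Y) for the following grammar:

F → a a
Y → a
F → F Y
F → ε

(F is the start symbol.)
{ 'a' }

FIRST sets of the non-terminals involved (from the grammar, by fixed-point iteration):
  FIRST(Y) = { 'a' }

To compute FIRST(Y n Y), process the symbols left to right:
Symbol Y is a non-terminal. Add FIRST(Y) \ {ε} = { 'a' }
Y is not nullable (ε ∉ FIRST(Y)), so stop here.
FIRST(Y n Y) = { 'a' }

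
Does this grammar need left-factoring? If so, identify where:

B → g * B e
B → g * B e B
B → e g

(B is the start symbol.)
Left-factoring is needed when two productions for the same non-terminal
share a common prefix on the right-hand side.

Productions for B:
  B → g * B e
  B → g * B e B
  B → e g

Found common prefix 'g * B e' in productions for B

Answer: Yes, B has productions with common prefix 'g * B e'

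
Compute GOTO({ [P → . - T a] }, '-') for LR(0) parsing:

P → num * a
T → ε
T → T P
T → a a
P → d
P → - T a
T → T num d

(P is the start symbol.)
GOTO(I, '-') = CLOSURE({ [A → αX.β] : [A → α.Xβ] ∈ I, X = '-' })

Items with dot before '-', with the dot advanced:
  [P → . - T a] → [P → - . T a]
Closure of the advanced items:
  [P → - . T a] has the dot before T: add [T → .], [T → . T P], [T → . a a], [T → . T num d]

GOTO = { [P → - . T a], [T → . T P], [T → . T num d], [T → . a a], [T → .] }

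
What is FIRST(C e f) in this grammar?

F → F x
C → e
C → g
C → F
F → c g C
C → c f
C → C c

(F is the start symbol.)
{ 'c', 'e', 'g' }

FIRST sets of the non-terminals involved (from the grammar, by fixed-point iteration):
  FIRST(C) = { 'c', 'e', 'g' }

To compute FIRST(C e f), process the symbols left to right:
Symbol C is a non-terminal. Add FIRST(C) \ {ε} = { 'c', 'e', 'g' }
C is not nullable (ε ∉ FIRST(C)), so stop here.
FIRST(C e f) = { 'c', 'e', 'g' }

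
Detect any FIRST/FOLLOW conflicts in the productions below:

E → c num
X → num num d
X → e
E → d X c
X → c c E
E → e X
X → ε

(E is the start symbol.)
Nullable non-terminals: X.

X: nullable alternative(s) X → ε; FOLLOW(X) = { $, 'c' }
  X → num num d: FIRST \ {ε} = { 'num' } — disjoint from FOLLOW(X)
  X → e: FIRST \ {ε} = { 'e' } — disjoint from FOLLOW(X)
  X → c c E: FIRST \ {ε} = { 'c' } — overlaps FOLLOW(X) on { 'c' }: CONFLICT
  X → ε: FIRST \ {ε} = { } — this is the only nullable alternative, skip

E has no nullable alternative, so no FIRST/FOLLOW check is needed there.

So the grammar has 1 FIRST/FOLLOW conflict (marked CONFLICT above).

Answer: Yes. X → c c E with FOLLOW(X) on { 'c' }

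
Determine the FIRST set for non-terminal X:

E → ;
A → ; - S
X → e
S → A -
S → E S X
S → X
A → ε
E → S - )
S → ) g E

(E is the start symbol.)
From X → e:
  - e is a terminal: add 'e' and stop

Collecting: FIRST(X) = { 'e' }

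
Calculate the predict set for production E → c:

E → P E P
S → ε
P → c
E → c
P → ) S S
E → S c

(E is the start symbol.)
PREDICT(E → c) = (FIRST(RHS) \ {ε}) ∪ (FOLLOW(E) if ε ∈ FIRST(RHS), i.e. RHS ⇒* ε)
FIRST(c) = { 'c' }
ε ∉ FIRST(c), so FOLLOW(E) is not added.
PREDICT(E → c) = { 'c' }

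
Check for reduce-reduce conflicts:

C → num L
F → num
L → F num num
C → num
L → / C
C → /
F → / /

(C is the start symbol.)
A reduce-reduce conflict occurs when an LR(0) state has two complete items [A → α .] and [B → β .] — both call for a reduction, and with no lookahead the parser cannot choose between them.

Augment with C' → C and build the canonical LR(0) collection (I0 = CLOSURE({[C' → . C]}), then GOTO on every symbol after a dot until no new states appear). It has 12 states:
  I0: { [C → . /], [C → . num L], [C → . num], [C' → . C] }  — shift
  I1: { [C → / .] }  — reduce
  I2: { [C' → C .] }  — accept
  I3: { [C → num . L], [C → num .], [F → . / /], [F → . num], [L → . / C], [L → . F num num] }  — shift, reduce
  I4: { [C → . /], [C → . num L], [C → . num], [F → / . /], [L → / . C] }  — shift
  I5: { [L → F . num num] }  — shift
  I6: { [C → num L .] }  — reduce
  I7: { [F → num .] }  — reduce
  I8: { [L → F num . num] }  — shift
  I9: { [L → F num num .] }  — reduce
  I10: { [C → / .], [F → / / .] }  — 2 reduces
  I11: { [L → / C .] }  — reduce

I10 contains complete items [C → / .], [F → / / .] — reduce-reduce conflict.

Answer: Yes — I10: [C → / .] vs [F → / / .]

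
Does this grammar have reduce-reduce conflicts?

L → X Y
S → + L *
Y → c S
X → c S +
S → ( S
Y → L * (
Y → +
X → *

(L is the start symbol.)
A reduce-reduce conflict occurs when an LR(0) state has two complete items [A → α .] and [B → β .] — both call for a reduction, and with no lookahead the parser cannot choose between them.

Augment with L' → L and build the canonical LR(0) collection (I0 = CLOSURE({[L' → . L]}), then GOTO on every symbol after a dot until no new states appear). It has 19 states:
  I0: { [L → . X Y], [L' → . L], [X → . *], [X → . c S +] }  — shift
  I1: { [X → * .] }  — reduce
  I2: { [L' → L .] }  — accept
  I3: { [L → . X Y], [L → X . Y], [X → . *], [X → . c S +], [Y → . +], [Y → . L * (], [Y → . c S] }  — shift
  I4: { [S → . ( S], [S → . + L *], [X → c . S +] }  — shift
  I5: { [S → ( . S], [S → . ( S], [S → . + L *] }  — shift
  I6: { [L → . X Y], [S → + . L *], [X → . *], [X → . c S +] }  — shift
  I7: { [X → c S . +] }  — shift
  I8: { [X → c S + .] }  — reduce
  I9: { [S → + L . *] }  — shift
  I10: { [S → + L * .] }  — reduce
  I11: { [S → ( S .] }  — reduce
  I12: { [Y → + .] }  — reduce
  I13: { [Y → L . * (] }  — shift
  I14: { [L → X Y .] }  — reduce
  I15: { [S → . ( S], [S → . + L *], [X → c . S +], [Y → c . S] }  — shift
  I16: { [X → c S . +], [Y → c S .] }  — shift, reduce
  I17: { [Y → L * . (] }  — shift
  I18: { [Y → L * ( .] }  — reduce

No state contains more than one complete item.

Answer: No reduce-reduce conflicts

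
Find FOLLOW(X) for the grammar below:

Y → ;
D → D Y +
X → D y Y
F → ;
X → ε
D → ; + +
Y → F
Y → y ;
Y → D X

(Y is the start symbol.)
{ $, '+' }

To compute FOLLOW(X), find every occurrence of X on a right-hand side N → α X β: add FIRST(β) \ {ε}, and if β is empty or nullable also add FOLLOW(N). Iterate to a fixed point.

In Y → D X: X is at the end, add FOLLOW(Y)

The FOLLOW sets referred to above (computed the same way, to a fixed point):
  FOLLOW(Y) = { $, '+' }

Taking the union: FOLLOW(X) = { $, '+' }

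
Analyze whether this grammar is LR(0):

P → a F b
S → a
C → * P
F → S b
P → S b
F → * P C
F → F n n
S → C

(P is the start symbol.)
No. Shift-reduce conflict between [S → a .] and [C → . * P]

A grammar is LR(0) if no state in the canonical LR(0) collection has:
  - both a shift item (dot before a terminal) and a complete item (shift-reduce conflict), or
  - two or more complete items (reduce-reduce conflict; the accept item [P' → P .] counts as a complete item here).

Augment with P' → P and build the canonical LR(0) collection (I0 = CLOSURE({[P' → . P]}), then GOTO on every symbol after a dot until no new states appear). It has 18 states:
  I0: { [C → . * P], [P → . S b], [P → . a F b], [P' → . P], [S → . C], [S → . a] }  — shift
  I1: { [C → * . P], [C → . * P], [P → . S b], [P → . a F b], [S → . C], [S → . a] }  — shift
  I2: { [S → C .] }  — reduce
  I3: { [P' → P .] }  — accept
  I4: { [P → S . b] }  — shift
  I5: { [C → . * P], [F → . * P C], [F → . F n n], [F → . S b], [P → a . F b], [S → . C], [S → . a], [S → a .] }  — shift, reduce
  I6: { [C → * . P], [C → . * P], [F → * . P C], [P → . S b], [P → . a F b], [S → . C], [S → . a] }  — shift
  I7: { [F → F . n n], [P → a F . b] }  — shift
  I8: { [F → S . b] }  — shift
  I9: { [S → a .] }  — reduce
  I10: { [F → S b .] }  — reduce
  I11: { [P → a F b .] }  — reduce
  I12: { [F → F n . n] }  — shift
  I13: { [F → F n n .] }  — reduce
  I14: { [C → * P .], [C → . * P], [F → * P . C] }  — shift, reduce
  I15: { [F → * P C .] }  — reduce
  I16: { [P → S b .] }  — reduce
  I17: { [C → * P .] }  — reduce

Conflict in state I5:
  Shift-reduce conflict between [S → a .] and [C → . * P]
So the grammar is NOT LR(0).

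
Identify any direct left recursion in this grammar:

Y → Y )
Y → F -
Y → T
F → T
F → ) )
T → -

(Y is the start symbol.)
Yes, Y is left-recursive

Direct left recursion occurs when N → N α for some non-terminal N (the right-hand side begins with the left-hand side itself).

Y → Y ): LEFT RECURSIVE (starts with Y)
Y → F -: starts with F
Y → T: starts with T
F → T: starts with T
F → ) ): starts with ')'
T → -: starts with '-'

The grammar has direct left recursion on: Y.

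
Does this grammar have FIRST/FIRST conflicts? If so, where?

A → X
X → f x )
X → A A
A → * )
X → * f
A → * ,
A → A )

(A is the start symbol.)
Yes. A → X / A → '*' ')' on { '*' }; A → X / A → '*' ',' on { '*' }; A → X / A → A ')' on { '*', 'f' }; A → '*' ')' / A → '*' ',' on { '*' }; A → '*' ')' / A → A ')' on { '*' }; A → '*' ',' / A → A ')' on { '*' }; X → f x ')' / X → A A on { 'f' }; X → A A / X → '*' f on { '*' }

A FIRST/FIRST conflict occurs when two productions N → α and N → β for the same non-terminal have FIRST(α) ∩ FIRST(β) ≠ ∅ (with ε ∈ FIRST of a nullable right-hand side, so two nullable alternatives also conflict).

FIRST sets of the non-terminals at (or reachable through a nullable prefix from) the front of some alternative:
  FIRST(X) = { '*', 'f' }
  FIRST(A) = { '*', 'f' }

Productions for A:
  A → X: FIRST = { '*', 'f' }
  A → * ): FIRST = { '*' }
  A → * ,: FIRST = { '*' }
  A → A ): FIRST = { '*', 'f' }
Productions for X:
  X → f x ): FIRST = { 'f' }
  X → A A: FIRST = { '*', 'f' }
  X → * f: FIRST = { '*' }

Conflict for A: A → X and A → * )
  Overlap: { '*' }
Conflict for A: A → X and A → * ,
  Overlap: { '*' }
Conflict for A: A → X and A → A )
  Overlap: { '*', 'f' }
Conflict for A: A → * ) and A → * ,
  Overlap: { '*' }
Conflict for A: A → * ) and A → A )
  Overlap: { '*' }
Conflict for A: A → * , and A → A )
  Overlap: { '*' }
Conflict for X: X → f x ) and X → A A
  Overlap: { 'f' }
Conflict for X: X → A A and X → * f
  Overlap: { '*' }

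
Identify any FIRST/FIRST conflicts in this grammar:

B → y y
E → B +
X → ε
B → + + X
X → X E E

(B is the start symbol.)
A FIRST/FIRST conflict occurs when two productions N → α and N → β for the same non-terminal have FIRST(α) ∩ FIRST(β) ≠ ∅ (with ε ∈ FIRST of a nullable right-hand side, so two nullable alternatives also conflict).

FIRST sets of the non-terminals at (or reachable through a nullable prefix from) the front of some alternative:
  FIRST(X) = { '+', 'y', ε }
  FIRST(E) = { '+', 'y' }

Productions for B:
  B → y y: FIRST = { 'y' }
  B → + + X: FIRST = { '+' }
Productions for X:
  X → ε: FIRST = { ε }
  X → X E E: FIRST = { '+', 'y' }
E has only one production, so no FIRST/FIRST conflict is possible there.

All alternatives of each non-terminal have pairwise disjoint FIRST sets.

Answer: No FIRST/FIRST conflicts.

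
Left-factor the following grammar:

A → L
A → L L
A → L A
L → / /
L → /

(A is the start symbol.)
Left-factoring transforms A → αβ₁ | αβ₂ into A → αA' and A' → β₁ | β₂
(α is the longest common prefix among the alternatives). Repeat until
no nonterminal has two alternatives with a common prefix.

Round 1: A has alternatives sharing prefix 'L'. Introduce A': A → L A'
  Add: A' → ε
  Add: A' → L
  Add: A' → A

Round 2: L has alternatives sharing prefix '/'. Introduce L': L → / L'
  Add: L' → /
  Add: L' → ε

No remaining common prefixes — done.

Resulting grammar:
A → L A'
A' → ε
A' → L
A' → A
L → / L'
L' → /
L' → ε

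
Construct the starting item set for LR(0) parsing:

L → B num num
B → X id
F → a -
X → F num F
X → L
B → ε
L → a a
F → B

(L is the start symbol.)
{ [B → . X id], [B → .], [F → . B], [F → . a -], [L → . B num num], [L → . a a], [L' → . L], [X → . F num F], [X → . L] }

First, augment the grammar with L' → L
I₀ = CLOSURE({ [L' → . L] }):
  [L' → . L] has the dot before L: add [L → . B num num], [L → . a a]
  [L → . B num num] has the dot before B: add [B → . X id], [B → .]
  [B → . X id] has the dot before X: add [X → . F num F], [X → . L]
  [X → . F num F] has the dot before F: add [F → . a -], [F → . B]
No further items can be added.

I₀ = { [B → . X id], [B → .], [F → . B], [F → . a -], [L → . B num num], [L → . a a], [L' → . L], [X → . F num F], [X → . L] }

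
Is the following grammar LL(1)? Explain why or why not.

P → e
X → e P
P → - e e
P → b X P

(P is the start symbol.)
A grammar is LL(1) if for each non-terminal N with multiple productions, the predict sets of those productions are pairwise disjoint, where PREDICT(N → α) = (FIRST(α) \ {ε}) ∪ (FOLLOW(N) if α ⇒* ε).

For P:
  PREDICT(P → e) = { 'e' }
  PREDICT(P → '-' e e) = { '-' }
  PREDICT(P → b X P) = { 'b' }
X has a single production, so nothing to check there.

All predict sets are disjoint. The grammar IS LL(1).

Answer: Yes, the grammar is LL(1).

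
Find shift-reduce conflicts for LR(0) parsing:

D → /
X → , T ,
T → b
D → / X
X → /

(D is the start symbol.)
A shift-reduce conflict occurs when an LR(0) state has both:
  - a complete (reduce) item [A → α .] (dot at the end), and
  - a shift item [B → β . c γ] (dot before a terminal).

Augment with D' → D and build the canonical LR(0) collection (I0 = CLOSURE({[D' → . D]}), then GOTO on every symbol after a dot until no new states appear). It has 9 states:
  I0: { [D → . / X], [D → . /], [D' → . D] }  — shift
  I1: { [D → / . X], [D → / .], [X → . , T ,], [X → . /] }  — shift, reduce
  I2: { [D' → D .] }  — accept
  I3: { [T → . b], [X → , . T ,] }  — shift
  I4: { [X → / .] }  — reduce
  I5: { [D → / X .] }  — reduce
  I6: { [X → , T . ,] }  — shift
  I7: { [T → b .] }  — reduce
  I8: { [X → , T , .] }  — reduce

I1 contains reduce item [D → / .] and shift items [X → . , T ,], [X → . /] — shift-reduce conflict.

Answer: Yes — I1: [D → / .] vs [X → . , T ,]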